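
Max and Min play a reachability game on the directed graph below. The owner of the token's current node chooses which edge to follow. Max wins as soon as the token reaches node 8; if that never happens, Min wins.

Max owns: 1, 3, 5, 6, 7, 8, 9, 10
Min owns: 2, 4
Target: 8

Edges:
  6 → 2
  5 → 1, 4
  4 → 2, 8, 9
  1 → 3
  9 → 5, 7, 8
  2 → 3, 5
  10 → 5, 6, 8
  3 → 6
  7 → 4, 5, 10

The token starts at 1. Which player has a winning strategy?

A0 = {8}
A1: add {9, 10} — 9 (Max) has 9→8; 10 (Max) has 10→8.
A2: add {7} — 7 (Max) has 7→10.
A3 = A2; e.g. 1 (Max) has no edge into A2. Fixed point.
1 never enters the attractor, so Min can avoid the target forever.

Min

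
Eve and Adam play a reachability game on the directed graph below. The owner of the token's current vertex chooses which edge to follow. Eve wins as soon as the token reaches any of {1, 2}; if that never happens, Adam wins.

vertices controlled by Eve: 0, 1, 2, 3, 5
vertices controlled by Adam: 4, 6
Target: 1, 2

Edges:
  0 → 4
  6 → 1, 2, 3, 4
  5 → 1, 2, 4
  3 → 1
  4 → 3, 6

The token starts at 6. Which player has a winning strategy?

A0 = {1, 2}
A1: add {3, 5} — 3 (Eve) has 3→1; 5 (Eve) has 5→1.
A2 = A1; e.g. 0 (Eve) has no edge into A1. Fixed point.
6 never enters the attractor, so Adam can avoid the target forever.

Adam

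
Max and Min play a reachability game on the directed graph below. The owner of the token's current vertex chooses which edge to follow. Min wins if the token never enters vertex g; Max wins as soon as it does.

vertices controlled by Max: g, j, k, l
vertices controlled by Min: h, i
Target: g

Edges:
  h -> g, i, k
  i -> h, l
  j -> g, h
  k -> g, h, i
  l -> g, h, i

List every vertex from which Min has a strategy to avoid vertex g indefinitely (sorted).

h, i

A0 = {g}
A1: add {j, k, l} — j (Max) has j→g; k (Max) has k→g; l (Max) has l→g.
A2 = A1; e.g. h (Min) can still go to i. Fixed point.
Max's attractor = {g, j, k, l}; Min avoids the target exactly from the complement.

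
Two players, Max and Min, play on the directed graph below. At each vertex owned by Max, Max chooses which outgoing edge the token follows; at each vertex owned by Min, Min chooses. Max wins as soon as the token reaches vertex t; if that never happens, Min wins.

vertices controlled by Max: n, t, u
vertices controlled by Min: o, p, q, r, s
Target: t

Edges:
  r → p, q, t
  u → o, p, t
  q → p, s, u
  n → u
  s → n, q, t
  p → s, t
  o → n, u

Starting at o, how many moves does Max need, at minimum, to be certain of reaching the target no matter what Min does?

A0 = {t}
A1: add {u} — u (Max) has u→t.
A2: add {n} — n (Max) has n→u.
A3: add {o} — o (Min): all of {n, u} already in.
A4 = A3; e.g. p (Min) can still go to s. Fixed point.
o enters the attractor at level 3, so Max can force the target in 3 moves from there.

3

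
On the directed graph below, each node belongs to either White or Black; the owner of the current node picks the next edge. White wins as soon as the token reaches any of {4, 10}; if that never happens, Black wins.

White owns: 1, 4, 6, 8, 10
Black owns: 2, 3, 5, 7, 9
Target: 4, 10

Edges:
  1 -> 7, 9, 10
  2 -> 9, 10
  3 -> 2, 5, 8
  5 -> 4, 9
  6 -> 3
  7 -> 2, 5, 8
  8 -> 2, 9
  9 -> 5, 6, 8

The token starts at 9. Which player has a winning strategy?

A0 = {4, 10}
A1: add {1} — 1 (White) has 1→10.
A2 = A1; e.g. 2 (Black) can still go to 9. Fixed point.
9 never enters the attractor, so Black can avoid the target forever.

Black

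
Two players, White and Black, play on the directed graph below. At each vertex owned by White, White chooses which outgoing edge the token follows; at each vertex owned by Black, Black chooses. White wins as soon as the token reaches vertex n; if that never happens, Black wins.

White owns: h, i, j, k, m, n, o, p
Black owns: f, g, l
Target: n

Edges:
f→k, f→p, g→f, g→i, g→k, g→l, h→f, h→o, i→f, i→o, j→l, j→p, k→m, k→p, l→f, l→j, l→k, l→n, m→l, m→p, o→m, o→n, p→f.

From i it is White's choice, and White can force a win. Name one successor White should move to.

A0 = {n}
A1: add {o} — o (White) has o→n.
A2: add {h, i} — h (White) has h→o; i (White) has i→o.
A3 = A2; e.g. f (Black) can still go to k. Fixed point.
From i, successor o is in the attractor (rank 1); the other successor f is not.

o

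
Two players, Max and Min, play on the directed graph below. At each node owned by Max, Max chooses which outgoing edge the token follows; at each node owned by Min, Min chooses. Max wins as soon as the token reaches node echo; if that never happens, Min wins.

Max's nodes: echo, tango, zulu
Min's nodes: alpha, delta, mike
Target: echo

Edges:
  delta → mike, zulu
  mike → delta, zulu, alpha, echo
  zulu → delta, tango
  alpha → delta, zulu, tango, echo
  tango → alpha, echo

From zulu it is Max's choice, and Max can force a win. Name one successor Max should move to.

tango

A0 = {echo}
A1: add {tango} — tango (Max) has tango→echo.
A2: add {zulu} — zulu (Max) has zulu→tango.
A3 = A2; e.g. mike (Min) can still go to delta. Fixed point.
From zulu, successor tango is in the attractor (rank 1); the other successor delta is not.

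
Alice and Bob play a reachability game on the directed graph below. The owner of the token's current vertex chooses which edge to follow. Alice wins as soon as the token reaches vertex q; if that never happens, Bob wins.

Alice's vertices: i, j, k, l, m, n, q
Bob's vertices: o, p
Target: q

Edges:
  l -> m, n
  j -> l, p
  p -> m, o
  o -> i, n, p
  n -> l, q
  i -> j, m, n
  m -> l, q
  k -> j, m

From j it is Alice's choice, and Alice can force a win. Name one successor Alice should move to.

A0 = {q}
A1: add {m, n} — m (Alice) has m→q; n (Alice) has n→q.
A2: add {i, k, l} — i (Alice) has i→m; k (Alice) has k→m; l (Alice) has l→m.
A3: add {j} — j (Alice) has j→l.
A4 = A3; e.g. o (Bob) can still go to p. Fixed point.
From j, successor l is in the attractor (rank 2); the other successor p is not.

l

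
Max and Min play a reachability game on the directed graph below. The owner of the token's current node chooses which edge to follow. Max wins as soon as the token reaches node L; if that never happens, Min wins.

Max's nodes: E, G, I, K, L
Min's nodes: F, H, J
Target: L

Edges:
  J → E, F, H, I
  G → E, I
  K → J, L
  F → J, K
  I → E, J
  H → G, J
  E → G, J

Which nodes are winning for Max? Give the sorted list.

K, L

A0 = {L}
A1: add {K} — K (Max) has K→L.
A2 = A1; e.g. E (Max) has no edge into A1. Fixed point.
Max's winning region = {K, L}.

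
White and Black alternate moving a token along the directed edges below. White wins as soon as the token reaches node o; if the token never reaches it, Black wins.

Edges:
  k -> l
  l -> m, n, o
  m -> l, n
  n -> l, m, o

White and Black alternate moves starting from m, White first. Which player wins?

Black

Track states (vertex, player-to-move).
A0 = {(o,White), (o,Black)}
A1: add {(l,White), (n,White)}.
A2: add {(k,Black), (m,Black)}.
A3 = A2; e.g. (k,White) stays out. (m,White) never enters ⇒ Black avoids the target.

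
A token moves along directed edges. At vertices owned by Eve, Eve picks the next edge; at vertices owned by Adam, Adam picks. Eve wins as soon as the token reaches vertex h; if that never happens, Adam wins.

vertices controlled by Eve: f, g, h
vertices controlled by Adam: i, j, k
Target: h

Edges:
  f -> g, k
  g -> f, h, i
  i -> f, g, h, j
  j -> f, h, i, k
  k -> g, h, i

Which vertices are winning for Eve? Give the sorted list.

A0 = {h}
A1: add {g} — g (Eve) has g→h.
A2: add {f} — f (Eve) has f→g.
A3 = A2; e.g. i (Adam) can still go to j. Fixed point.
Eve's winning region = {f, g, h}.

f, g, h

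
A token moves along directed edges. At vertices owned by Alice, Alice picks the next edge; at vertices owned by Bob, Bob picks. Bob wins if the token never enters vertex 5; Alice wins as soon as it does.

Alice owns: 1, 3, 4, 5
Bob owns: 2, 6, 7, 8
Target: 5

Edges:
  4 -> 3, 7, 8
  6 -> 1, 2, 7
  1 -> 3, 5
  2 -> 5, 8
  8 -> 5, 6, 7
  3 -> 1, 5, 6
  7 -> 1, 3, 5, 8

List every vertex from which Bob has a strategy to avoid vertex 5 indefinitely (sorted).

A0 = {5}
A1: add {1, 3} — 1 (Alice) has 1→5; 3 (Alice) has 3→5.
A2: add {4} — 4 (Alice) has 4→3.
A3 = A2; e.g. 2 (Bob) can still go to 8. Fixed point.
Alice's attractor = {1, 3, 4, 5}; Bob avoids the target exactly from the complement.

2, 6, 7, 8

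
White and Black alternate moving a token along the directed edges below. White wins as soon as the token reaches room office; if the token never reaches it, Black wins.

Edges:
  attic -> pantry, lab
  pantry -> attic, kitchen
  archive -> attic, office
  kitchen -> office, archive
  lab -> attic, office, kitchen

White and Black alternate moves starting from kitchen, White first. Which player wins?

Track states (vertex, player-to-move).
A0 = {(office,White), (office,Black)}
A1: add {(archive,White), (kitchen,White), (lab,White)}.
(kitchen,White) ∈ A1 ⇒ White forces the target.

White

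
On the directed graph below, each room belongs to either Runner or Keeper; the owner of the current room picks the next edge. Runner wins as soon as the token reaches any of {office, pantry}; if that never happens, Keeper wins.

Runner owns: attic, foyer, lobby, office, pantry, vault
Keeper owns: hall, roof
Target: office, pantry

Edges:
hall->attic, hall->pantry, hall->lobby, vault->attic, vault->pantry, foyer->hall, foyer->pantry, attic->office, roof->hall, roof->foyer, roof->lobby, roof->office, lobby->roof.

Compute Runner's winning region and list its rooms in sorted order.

attic, foyer, office, pantry, vault

A0 = {office, pantry}
A1: add {attic, foyer, vault} — attic (Runner) has attic→office; vault (Runner) has vault→pantry; foyer (Runner) has foyer→pantry.
A2 = A1; e.g. hall (Keeper) can still go to lobby. Fixed point.
Runner's winning region = {attic, foyer, office, pantry, vault}.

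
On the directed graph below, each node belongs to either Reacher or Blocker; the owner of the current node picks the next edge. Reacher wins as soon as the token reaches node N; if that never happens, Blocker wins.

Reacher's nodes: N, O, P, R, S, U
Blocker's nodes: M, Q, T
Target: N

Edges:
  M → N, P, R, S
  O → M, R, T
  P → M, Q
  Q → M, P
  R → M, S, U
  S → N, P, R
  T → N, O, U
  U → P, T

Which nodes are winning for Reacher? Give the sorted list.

N, O, R, S

A0 = {N}
A1: add {S} — S (Reacher) has S→N.
A2: add {R} — R (Reacher) has R→S.
A3: add {O} — O (Reacher) has O→R.
A4 = A3; e.g. M (Blocker) can still go to P. Fixed point.
Reacher's winning region = {N, O, R, S}.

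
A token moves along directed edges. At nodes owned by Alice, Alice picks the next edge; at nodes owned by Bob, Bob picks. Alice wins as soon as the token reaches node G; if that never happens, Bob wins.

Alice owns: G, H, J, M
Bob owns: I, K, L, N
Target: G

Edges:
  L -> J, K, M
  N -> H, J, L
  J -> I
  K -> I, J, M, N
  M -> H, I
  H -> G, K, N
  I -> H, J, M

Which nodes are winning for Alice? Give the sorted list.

A0 = {G}
A1: add {H} — H (Alice) has H→G.
A2: add {M} — M (Alice) has M→H.
A3 = A2; e.g. I (Bob) can still go to J. Fixed point.
Alice's winning region = {G, H, M}.

G, H, M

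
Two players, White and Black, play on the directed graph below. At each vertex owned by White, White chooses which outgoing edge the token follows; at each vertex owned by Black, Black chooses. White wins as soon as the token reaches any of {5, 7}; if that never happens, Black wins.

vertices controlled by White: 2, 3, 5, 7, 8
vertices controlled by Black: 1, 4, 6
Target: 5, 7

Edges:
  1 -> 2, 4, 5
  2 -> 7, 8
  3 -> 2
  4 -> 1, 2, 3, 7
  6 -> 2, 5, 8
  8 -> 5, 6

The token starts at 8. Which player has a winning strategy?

A0 = {5, 7}
A1: add {2, 8} — 2 (White) has 2→7; 8 (White) has 8→5.
8 ∈ A1, so White can force the target.

White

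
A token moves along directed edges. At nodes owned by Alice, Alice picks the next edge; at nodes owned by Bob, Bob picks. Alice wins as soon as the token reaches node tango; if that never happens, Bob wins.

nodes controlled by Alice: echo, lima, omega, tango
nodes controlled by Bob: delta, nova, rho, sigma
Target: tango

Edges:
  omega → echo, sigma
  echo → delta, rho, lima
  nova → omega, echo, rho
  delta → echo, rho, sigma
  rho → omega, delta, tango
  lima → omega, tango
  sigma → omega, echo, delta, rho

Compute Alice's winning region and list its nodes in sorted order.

echo, lima, omega, tango

A0 = {tango}
A1: add {lima} — lima (Alice) has lima→tango.
A2: add {echo} — echo (Alice) has echo→lima.
A3: add {omega} — omega (Alice) has omega→echo.
A4 = A3; e.g. nova (Bob) can still go to rho. Fixed point.
Alice's winning region = {echo, lima, omega, tango}.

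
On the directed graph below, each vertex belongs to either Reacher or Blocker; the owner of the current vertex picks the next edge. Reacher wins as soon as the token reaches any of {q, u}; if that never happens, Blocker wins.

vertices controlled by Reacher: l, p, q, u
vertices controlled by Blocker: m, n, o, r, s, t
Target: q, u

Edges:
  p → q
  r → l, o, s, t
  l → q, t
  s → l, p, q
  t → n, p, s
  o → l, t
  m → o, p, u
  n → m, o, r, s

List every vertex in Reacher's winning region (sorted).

l, p, q, s, u

A0 = {q, u}
A1: add {l, p} — l (Reacher) has l→q; p (Reacher) has p→q.
A2: add {s} — s (Blocker): all of {l, p, q} already in.
A3 = A2; e.g. m (Blocker) can still go to o. Fixed point.
Reacher's winning region = {l, p, q, s, u}.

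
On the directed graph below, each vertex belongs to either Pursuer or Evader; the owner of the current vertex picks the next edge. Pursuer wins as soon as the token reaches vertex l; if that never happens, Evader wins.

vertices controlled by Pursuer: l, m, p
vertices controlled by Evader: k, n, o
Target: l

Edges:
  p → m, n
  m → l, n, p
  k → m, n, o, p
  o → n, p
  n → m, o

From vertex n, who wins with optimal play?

Evader

A0 = {l}
A1: add {m} — m (Pursuer) has m→l.
A2: add {p} — p (Pursuer) has p→m.
A3 = A2; e.g. k (Evader) can still go to n. Fixed point.
n never enters the attractor, so Evader can avoid the target forever.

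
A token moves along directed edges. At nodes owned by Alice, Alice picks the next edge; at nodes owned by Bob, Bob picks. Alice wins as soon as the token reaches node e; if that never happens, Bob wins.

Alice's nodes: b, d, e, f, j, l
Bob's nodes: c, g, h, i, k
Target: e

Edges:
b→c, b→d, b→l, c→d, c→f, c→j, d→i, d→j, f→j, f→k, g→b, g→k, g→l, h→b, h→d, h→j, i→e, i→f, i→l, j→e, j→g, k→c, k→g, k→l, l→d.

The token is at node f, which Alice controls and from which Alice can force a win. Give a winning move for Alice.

j

A0 = {e}
A1: add {j} — j (Alice) has j→e.
A2: add {d, f} — d (Alice) has d→j; f (Alice) has f→j.
A3: add {b, c, l} — b (Alice) has b→d; c (Bob): all of {d, f, j} already in; l (Alice) has l→d.
A4: add {h, i} — h (Bob): all of {b, d, j} already in; i (Bob): all of {e, f, l} already in.
A5 = A4; e.g. g (Bob) can still go to k. Fixed point.
From f, successor j is in the attractor (rank 1); the other successor k is not.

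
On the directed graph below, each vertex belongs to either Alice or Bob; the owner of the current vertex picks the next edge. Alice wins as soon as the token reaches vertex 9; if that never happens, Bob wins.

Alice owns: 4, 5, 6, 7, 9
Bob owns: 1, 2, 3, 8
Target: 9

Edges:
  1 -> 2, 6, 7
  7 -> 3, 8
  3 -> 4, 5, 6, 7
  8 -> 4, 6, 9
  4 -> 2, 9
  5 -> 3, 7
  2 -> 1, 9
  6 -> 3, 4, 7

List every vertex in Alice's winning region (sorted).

A0 = {9}
A1: add {4} — 4 (Alice) has 4→9.
A2: add {6} — 6 (Alice) has 6→4.
A3: add {8} — 8 (Bob): all of {4, 6, 9} already in.
A4: add {7} — 7 (Alice) has 7→8.
A5: add {5} — 5 (Alice) has 5→7.
A6: add {3} — 3 (Bob): all of {4, 5, 6, 7} already in.
A7 = A6; e.g. 1 (Bob) can still go to 2. Fixed point.
Alice's winning region = {3, 4, 5, 6, 7, 8, 9}.

3, 4, 5, 6, 7, 8, 9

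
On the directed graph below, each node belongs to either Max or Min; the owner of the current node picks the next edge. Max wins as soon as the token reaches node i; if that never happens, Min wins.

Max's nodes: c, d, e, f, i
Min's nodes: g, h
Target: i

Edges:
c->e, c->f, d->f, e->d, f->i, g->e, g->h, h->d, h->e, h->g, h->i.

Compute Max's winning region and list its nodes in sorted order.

c, d, e, f, i

A0 = {i}
A1: add {f} — f (Max) has f→i.
A2: add {c, d} — c (Max) has c→f; d (Max) has d→f.
A3: add {e} — e (Max) has e→d.
A4 = A3; e.g. g (Min) can still go to h. Fixed point.
Max's winning region = {c, d, e, f, i}.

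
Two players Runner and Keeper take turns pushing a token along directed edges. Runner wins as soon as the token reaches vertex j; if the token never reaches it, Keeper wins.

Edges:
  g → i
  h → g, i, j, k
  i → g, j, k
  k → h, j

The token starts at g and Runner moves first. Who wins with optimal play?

Keeper

Track states (vertex, player-to-move).
A0 = {(j,Runner), (j,Keeper)}
A1: add {(h,Runner), (i,Runner), (k,Runner)}.
A2: add {(g,Keeper), (k,Keeper)}.
A3 = A2; e.g. (g,Runner) stays out. (g,Runner) never enters ⇒ Keeper avoids the target.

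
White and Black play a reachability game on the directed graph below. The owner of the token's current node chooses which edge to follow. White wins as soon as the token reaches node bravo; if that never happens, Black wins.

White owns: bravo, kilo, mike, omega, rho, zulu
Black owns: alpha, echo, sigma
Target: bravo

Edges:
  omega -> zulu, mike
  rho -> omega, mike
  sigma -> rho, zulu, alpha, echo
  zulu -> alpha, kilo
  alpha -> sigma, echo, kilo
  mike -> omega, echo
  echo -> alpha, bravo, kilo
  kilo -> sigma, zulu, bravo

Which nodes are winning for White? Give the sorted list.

bravo, kilo, mike, omega, rho, zulu

A0 = {bravo}
A1: add {kilo} — kilo (White) has kilo→bravo.
A2: add {zulu} — zulu (White) has zulu→kilo.
A3: add {omega} — omega (White) has omega→zulu.
A4: add {mike, rho} — rho (White) has rho→omega; mike (White) has mike→omega.
A5 = A4; e.g. sigma (Black) can still go to alpha. Fixed point.
White's winning region = {bravo, kilo, mike, omega, rho, zulu}.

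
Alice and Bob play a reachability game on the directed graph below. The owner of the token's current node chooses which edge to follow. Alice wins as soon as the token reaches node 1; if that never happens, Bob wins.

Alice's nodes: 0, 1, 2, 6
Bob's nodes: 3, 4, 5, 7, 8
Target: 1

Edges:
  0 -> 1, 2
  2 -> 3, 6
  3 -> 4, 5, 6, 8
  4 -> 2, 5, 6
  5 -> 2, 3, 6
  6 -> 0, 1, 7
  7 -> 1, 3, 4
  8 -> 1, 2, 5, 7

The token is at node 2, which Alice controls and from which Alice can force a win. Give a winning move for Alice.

6

A0 = {1}
A1: add {0, 6} — 0 (Alice) has 0→1; 6 (Alice) has 6→1.
A2: add {2} — 2 (Alice) has 2→6.
A3 = A2; e.g. 3 (Bob) can still go to 4. Fixed point.
From 2, successor 6 is in the attractor (rank 1); the other successor 3 is not.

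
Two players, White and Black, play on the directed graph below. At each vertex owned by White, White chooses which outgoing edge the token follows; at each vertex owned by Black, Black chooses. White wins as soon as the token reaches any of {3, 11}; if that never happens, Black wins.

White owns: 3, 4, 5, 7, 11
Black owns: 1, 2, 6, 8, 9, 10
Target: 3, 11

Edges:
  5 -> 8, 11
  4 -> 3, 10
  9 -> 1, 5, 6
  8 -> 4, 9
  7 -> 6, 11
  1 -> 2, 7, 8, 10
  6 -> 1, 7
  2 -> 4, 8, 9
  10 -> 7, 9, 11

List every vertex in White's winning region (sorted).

3, 4, 5, 7, 11

A0 = {3, 11}
A1: add {4, 5, 7} — 4 (White) has 4→3; 5 (White) has 5→11; 7 (White) has 7→11.
A2 = A1; e.g. 1 (Black) can still go to 2. Fixed point.
White's winning region = {3, 4, 5, 7, 11}.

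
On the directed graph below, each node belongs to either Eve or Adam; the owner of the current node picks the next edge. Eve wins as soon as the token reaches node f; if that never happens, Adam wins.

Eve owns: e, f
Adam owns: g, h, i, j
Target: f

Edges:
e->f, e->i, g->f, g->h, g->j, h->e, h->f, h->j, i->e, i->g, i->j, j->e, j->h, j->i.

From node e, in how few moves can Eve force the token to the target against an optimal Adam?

1

A0 = {f}
A1: add {e} — e (Eve) has e→f.
A2 = A1; e.g. g (Adam) can still go to h. Fixed point.
e enters the attractor at level 1, so Eve can force the target in 1 move from there.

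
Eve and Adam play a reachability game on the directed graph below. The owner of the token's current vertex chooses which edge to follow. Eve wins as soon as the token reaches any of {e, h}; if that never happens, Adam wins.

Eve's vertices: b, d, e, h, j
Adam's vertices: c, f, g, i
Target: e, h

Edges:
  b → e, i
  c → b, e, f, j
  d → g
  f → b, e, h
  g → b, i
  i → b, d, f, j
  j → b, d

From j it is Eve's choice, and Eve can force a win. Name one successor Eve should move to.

b

A0 = {e, h}
A1: add {b} — b (Eve) has b→e.
A2: add {f, j} — f (Adam): all of {b, e, h} already in; j (Eve) has j→b.
A3: add {c} — c (Adam): all of {b, e, f, j} already in.
A4 = A3; e.g. d (Eve) has no edge into A3. Fixed point.
From j, successor b is in the attractor (rank 1); the other successor d is not.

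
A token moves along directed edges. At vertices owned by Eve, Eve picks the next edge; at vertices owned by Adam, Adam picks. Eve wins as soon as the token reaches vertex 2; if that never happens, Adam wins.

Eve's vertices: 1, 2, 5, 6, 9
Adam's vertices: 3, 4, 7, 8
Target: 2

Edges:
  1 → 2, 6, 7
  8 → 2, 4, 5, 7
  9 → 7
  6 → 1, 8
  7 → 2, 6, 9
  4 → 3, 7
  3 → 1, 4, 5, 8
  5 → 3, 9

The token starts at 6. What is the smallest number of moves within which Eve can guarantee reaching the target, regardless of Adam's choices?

2

A0 = {2}
A1: add {1} — 1 (Eve) has 1→2.
A2: add {6} — 6 (Eve) has 6→1.
A3 = A2; e.g. 3 (Adam) can still go to 4. Fixed point.
6 enters the attractor at level 2, so Eve can force the target in 2 moves from there.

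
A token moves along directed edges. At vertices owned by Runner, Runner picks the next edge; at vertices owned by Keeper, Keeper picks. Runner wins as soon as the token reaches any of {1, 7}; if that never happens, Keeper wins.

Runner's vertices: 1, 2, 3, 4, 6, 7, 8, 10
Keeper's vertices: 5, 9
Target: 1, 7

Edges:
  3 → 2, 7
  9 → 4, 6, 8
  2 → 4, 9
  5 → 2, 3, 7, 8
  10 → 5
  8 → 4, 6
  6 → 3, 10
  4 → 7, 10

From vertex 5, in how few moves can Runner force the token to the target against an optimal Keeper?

3

A0 = {1, 7}
A1: add {3, 4} — 3 (Runner) has 3→7; 4 (Runner) has 4→7.
A2: add {2, 6, 8} — 2 (Runner) has 2→4; 6 (Runner) has 6→3; 8 (Runner) has 8→4.
A3: add {5, 9} — 5 (Keeper): all of {2, 3, 7, 8} already in; 9 (Keeper): all of {4, 6, 8} already in.
5 enters the attractor at level 3, so Runner can force the target in 3 moves from there.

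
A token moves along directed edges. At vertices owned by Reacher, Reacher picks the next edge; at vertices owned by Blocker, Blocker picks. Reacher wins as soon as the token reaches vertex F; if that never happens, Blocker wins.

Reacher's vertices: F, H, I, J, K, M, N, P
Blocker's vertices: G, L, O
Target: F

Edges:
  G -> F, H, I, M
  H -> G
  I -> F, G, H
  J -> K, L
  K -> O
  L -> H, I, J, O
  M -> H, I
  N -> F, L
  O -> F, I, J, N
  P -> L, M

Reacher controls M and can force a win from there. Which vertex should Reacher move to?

A0 = {F}
A1: add {I, N} — I (Reacher) has I→F; N (Reacher) has N→F.
A2: add {M} — M (Reacher) has M→I.
A3: add {P} — P (Reacher) has P→M.
A4 = A3; e.g. G (Blocker) can still go to H. Fixed point.
From M, successor I is in the attractor (rank 1); the other successor H is not.

I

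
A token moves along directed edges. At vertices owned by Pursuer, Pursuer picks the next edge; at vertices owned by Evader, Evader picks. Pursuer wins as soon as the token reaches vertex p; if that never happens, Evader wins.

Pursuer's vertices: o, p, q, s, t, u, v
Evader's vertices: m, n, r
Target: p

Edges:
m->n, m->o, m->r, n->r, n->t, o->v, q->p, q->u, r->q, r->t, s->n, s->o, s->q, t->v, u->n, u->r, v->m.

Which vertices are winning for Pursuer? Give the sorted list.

p, q, s

A0 = {p}
A1: add {q} — q (Pursuer) has q→p.
A2: add {s} — s (Pursuer) has s→q.
A3 = A2; e.g. m (Evader) can still go to n. Fixed point.
Pursuer's winning region = {p, q, s}.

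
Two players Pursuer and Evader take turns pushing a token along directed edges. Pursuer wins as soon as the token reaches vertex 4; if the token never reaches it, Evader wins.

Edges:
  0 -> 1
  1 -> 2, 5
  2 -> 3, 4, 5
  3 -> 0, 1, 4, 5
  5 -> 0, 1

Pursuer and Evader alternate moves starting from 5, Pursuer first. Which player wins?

Evader

Track states (vertex, player-to-move).
A0 = {(4,Pursuer), (4,Evader)}
A1: add {(2,Pursuer), (3,Pursuer)}.
A2 = A1; e.g. (0,Pursuer) stays out. (5,Pursuer) never enters ⇒ Evader avoids the target.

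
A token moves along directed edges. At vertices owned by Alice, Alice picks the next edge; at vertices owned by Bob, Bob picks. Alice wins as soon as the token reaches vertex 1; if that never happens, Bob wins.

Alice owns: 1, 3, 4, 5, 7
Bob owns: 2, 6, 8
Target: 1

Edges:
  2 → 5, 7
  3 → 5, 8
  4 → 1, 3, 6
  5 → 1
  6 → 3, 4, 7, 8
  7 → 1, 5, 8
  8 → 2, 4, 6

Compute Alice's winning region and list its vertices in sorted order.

1, 2, 3, 4, 5, 7

A0 = {1}
A1: add {4, 5, 7} — 4 (Alice) has 4→1; 5 (Alice) has 5→1; 7 (Alice) has 7→1.
A2: add {2, 3} — 2 (Bob): all of {5, 7} already in; 3 (Alice) has 3→5.
A3 = A2; e.g. 6 (Bob) can still go to 8. Fixed point.
Alice's winning region = {1, 2, 3, 4, 5, 7}.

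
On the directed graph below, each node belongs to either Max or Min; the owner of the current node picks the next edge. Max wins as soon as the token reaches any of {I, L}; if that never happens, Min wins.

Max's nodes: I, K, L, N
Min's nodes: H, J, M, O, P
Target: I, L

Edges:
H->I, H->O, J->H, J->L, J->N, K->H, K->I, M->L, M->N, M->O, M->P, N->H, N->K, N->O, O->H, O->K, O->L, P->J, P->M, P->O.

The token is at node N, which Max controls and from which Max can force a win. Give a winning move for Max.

K

A0 = {I, L}
A1: add {K} — K (Max) has K→I.
A2: add {N} — N (Max) has N→K.
A3 = A2; e.g. H (Min) can still go to O. Fixed point.
From N, successor K is in the attractor (rank 1); the other successors H, O are not.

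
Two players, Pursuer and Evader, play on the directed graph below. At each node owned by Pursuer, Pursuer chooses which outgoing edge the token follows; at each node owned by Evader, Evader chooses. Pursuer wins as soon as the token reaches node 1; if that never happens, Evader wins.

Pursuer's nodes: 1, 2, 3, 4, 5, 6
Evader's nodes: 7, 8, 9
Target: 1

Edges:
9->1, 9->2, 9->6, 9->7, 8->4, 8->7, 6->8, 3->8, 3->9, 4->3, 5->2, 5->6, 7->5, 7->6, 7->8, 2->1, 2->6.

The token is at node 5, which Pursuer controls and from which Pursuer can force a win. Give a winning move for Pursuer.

A0 = {1}
A1: add {2} — 2 (Pursuer) has 2→1.
A2: add {5} — 5 (Pursuer) has 5→2.
A3 = A2; e.g. 3 (Pursuer) has no edge into A2. Fixed point.
From 5, successor 2 is in the attractor (rank 1); the other successor 6 is not.

2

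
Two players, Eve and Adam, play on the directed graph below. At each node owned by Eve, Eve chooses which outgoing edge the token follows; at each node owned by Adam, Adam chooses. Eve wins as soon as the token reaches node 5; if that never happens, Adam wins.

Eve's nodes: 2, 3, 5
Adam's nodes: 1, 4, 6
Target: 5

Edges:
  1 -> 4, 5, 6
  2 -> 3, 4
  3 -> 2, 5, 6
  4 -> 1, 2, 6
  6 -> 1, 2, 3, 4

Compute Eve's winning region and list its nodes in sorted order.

A0 = {5}
A1: add {3} — 3 (Eve) has 3→5.
A2: add {2} — 2 (Eve) has 2→3.
A3 = A2; e.g. 1 (Adam) can still go to 4. Fixed point.
Eve's winning region = {2, 3, 5}.

2, 3, 5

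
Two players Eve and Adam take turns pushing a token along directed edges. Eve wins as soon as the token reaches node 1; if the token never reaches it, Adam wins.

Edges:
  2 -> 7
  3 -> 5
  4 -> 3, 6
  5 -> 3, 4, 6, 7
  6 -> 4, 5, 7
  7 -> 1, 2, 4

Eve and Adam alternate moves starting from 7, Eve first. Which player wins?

Track states (vertex, player-to-move).
A0 = {(1,Eve), (1,Adam)}
A1: add {(7,Eve)}.
(7,Eve) ∈ A1 ⇒ Eve forces the target.

Eve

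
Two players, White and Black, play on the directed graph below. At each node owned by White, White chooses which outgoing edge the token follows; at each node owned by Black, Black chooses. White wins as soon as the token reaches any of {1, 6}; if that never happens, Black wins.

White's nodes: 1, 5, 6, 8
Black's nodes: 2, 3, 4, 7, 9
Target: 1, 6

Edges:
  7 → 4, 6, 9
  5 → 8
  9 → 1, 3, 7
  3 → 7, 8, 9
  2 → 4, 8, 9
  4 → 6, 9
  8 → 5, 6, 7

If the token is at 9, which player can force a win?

Black

A0 = {1, 6}
A1: add {8} — 8 (White) has 8→6.
A2: add {5} — 5 (White) has 5→8.
A3 = A2; e.g. 2 (Black) can still go to 4. Fixed point.
9 never enters the attractor, so Black can avoid the target forever.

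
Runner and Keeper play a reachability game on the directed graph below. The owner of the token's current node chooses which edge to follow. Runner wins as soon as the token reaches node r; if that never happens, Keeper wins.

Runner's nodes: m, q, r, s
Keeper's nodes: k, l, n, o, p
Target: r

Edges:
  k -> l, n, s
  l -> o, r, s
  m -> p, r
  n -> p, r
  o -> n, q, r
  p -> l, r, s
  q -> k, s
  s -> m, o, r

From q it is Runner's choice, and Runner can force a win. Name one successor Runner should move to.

A0 = {r}
A1: add {m, s} — m (Runner) has m→r; s (Runner) has s→r.
A2: add {q} — q (Runner) has q→s.
A3 = A2; e.g. k (Keeper) can still go to l. Fixed point.
From q, successor s is in the attractor (rank 1); the other successor k is not.

s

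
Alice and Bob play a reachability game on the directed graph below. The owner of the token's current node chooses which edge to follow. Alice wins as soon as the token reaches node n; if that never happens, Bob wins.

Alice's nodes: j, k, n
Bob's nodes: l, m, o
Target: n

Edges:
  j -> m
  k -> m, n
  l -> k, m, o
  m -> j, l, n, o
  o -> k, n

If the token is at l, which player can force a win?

A0 = {n}
A1: add {k} — k (Alice) has k→n.
A2: add {o} — o (Bob): all of {k, n} already in.
A3 = A2; e.g. j (Alice) has no edge into A2. Fixed point.
l never enters the attractor, so Bob can avoid the target forever.

Bob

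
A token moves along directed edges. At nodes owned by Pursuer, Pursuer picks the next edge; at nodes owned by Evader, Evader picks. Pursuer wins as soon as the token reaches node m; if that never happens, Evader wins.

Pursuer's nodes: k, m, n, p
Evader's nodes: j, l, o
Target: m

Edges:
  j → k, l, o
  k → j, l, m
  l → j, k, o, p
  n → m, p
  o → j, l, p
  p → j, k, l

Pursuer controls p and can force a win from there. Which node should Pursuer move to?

k

A0 = {m}
A1: add {k, n} — k (Pursuer) has k→m; n (Pursuer) has n→m.
A2: add {p} — p (Pursuer) has p→k.
A3 = A2; e.g. j (Evader) can still go to l. Fixed point.
From p, successor k is in the attractor (rank 1); the other successors j, l are not.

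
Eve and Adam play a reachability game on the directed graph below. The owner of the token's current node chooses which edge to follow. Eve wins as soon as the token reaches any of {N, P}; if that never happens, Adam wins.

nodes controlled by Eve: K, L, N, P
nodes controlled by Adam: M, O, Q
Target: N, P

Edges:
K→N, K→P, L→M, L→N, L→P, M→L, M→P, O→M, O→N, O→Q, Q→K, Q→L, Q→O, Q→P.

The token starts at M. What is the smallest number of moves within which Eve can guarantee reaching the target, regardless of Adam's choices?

A0 = {N, P}
A1: add {K, L} — K (Eve) has K→N; L (Eve) has L→N.
A2: add {M} — M (Adam): all of {L, P} already in.
A3 = A2; e.g. O (Adam) can still go to Q. Fixed point.
M enters the attractor at level 2, so Eve can force the target in 2 moves from there.

2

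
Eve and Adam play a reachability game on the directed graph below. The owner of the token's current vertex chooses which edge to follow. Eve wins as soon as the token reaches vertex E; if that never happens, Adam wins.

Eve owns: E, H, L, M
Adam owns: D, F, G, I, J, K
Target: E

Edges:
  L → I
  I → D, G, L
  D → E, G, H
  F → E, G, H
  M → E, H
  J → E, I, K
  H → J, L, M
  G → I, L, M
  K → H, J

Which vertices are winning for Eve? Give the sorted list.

E, H, M

A0 = {E}
A1: add {M} — M (Eve) has M→E.
A2: add {H} — H (Eve) has H→M.
A3 = A2; e.g. D (Adam) can still go to G. Fixed point.
Eve's winning region = {E, H, M}.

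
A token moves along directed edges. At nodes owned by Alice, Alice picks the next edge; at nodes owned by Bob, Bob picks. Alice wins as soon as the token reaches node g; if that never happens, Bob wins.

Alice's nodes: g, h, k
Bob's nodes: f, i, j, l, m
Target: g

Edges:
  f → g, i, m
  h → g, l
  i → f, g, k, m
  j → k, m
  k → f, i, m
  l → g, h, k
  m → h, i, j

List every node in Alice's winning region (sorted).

A0 = {g}
A1: add {h} — h (Alice) has h→g.
A2 = A1; e.g. f (Bob) can still go to i. Fixed point.
Alice's winning region = {g, h}.

g, h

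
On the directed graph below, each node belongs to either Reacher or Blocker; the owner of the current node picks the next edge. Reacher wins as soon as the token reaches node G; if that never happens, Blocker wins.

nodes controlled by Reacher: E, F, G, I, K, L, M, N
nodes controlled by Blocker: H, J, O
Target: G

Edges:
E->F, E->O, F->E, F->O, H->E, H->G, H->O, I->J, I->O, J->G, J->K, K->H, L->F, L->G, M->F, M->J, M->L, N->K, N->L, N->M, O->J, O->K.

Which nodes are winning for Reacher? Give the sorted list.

G, L, M, N

A0 = {G}
A1: add {L} — L (Reacher) has L→G.
A2: add {M, N} — M (Reacher) has M→L; N (Reacher) has N→L.
A3 = A2; e.g. E (Reacher) has no edge into A2. Fixed point.
Reacher's winning region = {G, L, M, N}.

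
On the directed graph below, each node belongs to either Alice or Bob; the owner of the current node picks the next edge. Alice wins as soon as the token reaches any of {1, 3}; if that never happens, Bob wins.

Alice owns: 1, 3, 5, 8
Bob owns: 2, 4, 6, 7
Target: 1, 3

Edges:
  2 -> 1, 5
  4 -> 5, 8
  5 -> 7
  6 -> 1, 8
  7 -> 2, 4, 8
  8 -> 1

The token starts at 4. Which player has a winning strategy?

A0 = {1, 3}
A1: add {8} — 8 (Alice) has 8→1.
A2: add {6} — 6 (Bob): all of {1, 8} already in.
A3 = A2; e.g. 2 (Bob) can still go to 5. Fixed point.
4 never enters the attractor, so Bob can avoid the target forever.

Bob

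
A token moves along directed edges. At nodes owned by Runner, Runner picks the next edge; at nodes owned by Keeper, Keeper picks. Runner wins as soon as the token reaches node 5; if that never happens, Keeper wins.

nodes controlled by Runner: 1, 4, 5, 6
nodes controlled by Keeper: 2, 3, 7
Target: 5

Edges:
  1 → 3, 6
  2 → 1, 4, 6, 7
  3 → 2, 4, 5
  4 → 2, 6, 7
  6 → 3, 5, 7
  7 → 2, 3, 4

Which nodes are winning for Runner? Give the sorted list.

A0 = {5}
A1: add {6} — 6 (Runner) has 6→5.
A2: add {1, 4} — 1 (Runner) has 1→6; 4 (Runner) has 4→6.
A3 = A2; e.g. 2 (Keeper) can still go to 7. Fixed point.
Runner's winning region = {1, 4, 5, 6}.

1, 4, 5, 6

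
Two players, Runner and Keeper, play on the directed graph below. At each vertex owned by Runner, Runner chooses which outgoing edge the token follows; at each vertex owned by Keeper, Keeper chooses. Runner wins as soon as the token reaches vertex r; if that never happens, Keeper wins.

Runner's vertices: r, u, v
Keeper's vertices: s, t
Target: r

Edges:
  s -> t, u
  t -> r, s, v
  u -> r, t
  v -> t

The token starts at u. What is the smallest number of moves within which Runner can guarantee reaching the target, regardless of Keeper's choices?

A0 = {r}
A1: add {u} — u (Runner) has u→r.
A2 = A1; e.g. s (Keeper) can still go to t. Fixed point.
u enters the attractor at level 1, so Runner can force the target in 1 move from there.

1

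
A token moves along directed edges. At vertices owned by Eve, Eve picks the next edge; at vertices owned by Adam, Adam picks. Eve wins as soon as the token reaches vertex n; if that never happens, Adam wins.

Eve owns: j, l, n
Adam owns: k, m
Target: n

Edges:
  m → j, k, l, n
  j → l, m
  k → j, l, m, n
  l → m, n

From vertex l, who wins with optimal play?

Eve

A0 = {n}
A1: add {l} — l (Eve) has l→n.
l ∈ A1, so Eve can force the target.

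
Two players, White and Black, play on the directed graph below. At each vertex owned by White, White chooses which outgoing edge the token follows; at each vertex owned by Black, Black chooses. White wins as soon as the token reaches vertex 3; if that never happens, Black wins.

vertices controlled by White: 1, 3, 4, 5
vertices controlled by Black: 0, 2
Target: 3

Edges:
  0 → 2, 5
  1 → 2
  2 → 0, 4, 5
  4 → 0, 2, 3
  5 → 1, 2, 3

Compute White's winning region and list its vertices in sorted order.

A0 = {3}
A1: add {4, 5} — 4 (White) has 4→3; 5 (White) has 5→3.
A2 = A1; e.g. 0 (Black) can still go to 2. Fixed point.
White's winning region = {3, 4, 5}.

3, 4, 5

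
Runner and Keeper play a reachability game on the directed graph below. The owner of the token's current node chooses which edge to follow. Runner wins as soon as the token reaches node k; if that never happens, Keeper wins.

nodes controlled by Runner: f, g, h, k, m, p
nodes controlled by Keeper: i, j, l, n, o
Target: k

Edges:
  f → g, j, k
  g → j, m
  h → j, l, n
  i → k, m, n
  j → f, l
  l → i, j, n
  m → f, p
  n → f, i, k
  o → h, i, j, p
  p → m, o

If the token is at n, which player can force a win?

A0 = {k}
A1: add {f} — f (Runner) has f→k.
A2: add {m} — m (Runner) has m→f.
A3: add {g, p} — g (Runner) has g→m; p (Runner) has p→m.
A4 = A3; e.g. h (Runner) has no edge into A3. Fixed point.
n never enters the attractor, so Keeper can avoid the target forever.

Keeper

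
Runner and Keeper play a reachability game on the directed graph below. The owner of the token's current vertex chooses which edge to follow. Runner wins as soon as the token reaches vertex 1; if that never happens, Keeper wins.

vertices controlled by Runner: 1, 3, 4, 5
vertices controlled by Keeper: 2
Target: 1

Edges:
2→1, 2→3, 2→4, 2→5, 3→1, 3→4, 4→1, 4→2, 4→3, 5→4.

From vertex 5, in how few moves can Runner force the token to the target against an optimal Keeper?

A0 = {1}
A1: add {3, 4} — 3 (Runner) has 3→1; 4 (Runner) has 4→1.
A2: add {5} — 5 (Runner) has 5→4.
5 enters the attractor at level 2, so Runner can force the target in 2 moves from there.

2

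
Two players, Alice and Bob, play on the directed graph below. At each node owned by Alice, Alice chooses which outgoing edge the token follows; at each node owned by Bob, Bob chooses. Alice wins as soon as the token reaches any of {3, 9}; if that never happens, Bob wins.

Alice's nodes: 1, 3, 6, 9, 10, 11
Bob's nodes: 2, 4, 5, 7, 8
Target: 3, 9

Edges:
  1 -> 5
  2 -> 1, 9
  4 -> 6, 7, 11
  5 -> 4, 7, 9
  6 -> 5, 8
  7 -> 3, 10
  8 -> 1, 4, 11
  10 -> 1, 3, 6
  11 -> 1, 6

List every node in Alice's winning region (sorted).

3, 7, 9, 10

A0 = {3, 9}
A1: add {10} — 10 (Alice) has 10→3.
A2: add {7} — 7 (Bob): all of {3, 10} already in.
A3 = A2; e.g. 1 (Alice) has no edge into A2. Fixed point.
Alice's winning region = {3, 7, 9, 10}.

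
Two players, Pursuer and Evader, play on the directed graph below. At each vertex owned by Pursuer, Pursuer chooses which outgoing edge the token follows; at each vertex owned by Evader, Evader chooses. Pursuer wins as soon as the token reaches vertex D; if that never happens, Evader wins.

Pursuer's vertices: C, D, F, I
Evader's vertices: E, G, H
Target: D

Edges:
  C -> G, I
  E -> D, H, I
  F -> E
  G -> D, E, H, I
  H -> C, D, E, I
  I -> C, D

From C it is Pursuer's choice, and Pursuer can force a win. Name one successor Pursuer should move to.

I

A0 = {D}
A1: add {I} — I (Pursuer) has I→D.
A2: add {C} — C (Pursuer) has C→I.
A3 = A2; e.g. E (Evader) can still go to H. Fixed point.
From C, successor I is in the attractor (rank 1); the other successor G is not.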